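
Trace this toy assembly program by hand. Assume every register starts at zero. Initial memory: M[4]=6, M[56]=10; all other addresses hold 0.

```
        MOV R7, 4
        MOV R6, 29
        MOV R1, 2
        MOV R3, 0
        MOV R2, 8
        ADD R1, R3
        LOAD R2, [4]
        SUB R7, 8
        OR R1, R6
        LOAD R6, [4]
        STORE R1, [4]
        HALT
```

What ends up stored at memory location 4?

after MOV R7, 4: R7=4
after MOV R6, 29: R6=29
after MOV R1, 2: R1=2
after MOV R3, 0: R3=0
after MOV R2, 8: R2=8
after ADD R1, R3: R1=2+0=2
after LOAD R2, [4]: R2=M[4]=6
after SUB R7, 8: R7=4-8=-4
after OR R1, R6: R1=2|29=31
after LOAD R6, [4]: R6=M[4]=6
STORE R1, [4] → M[4]=31
halt.

31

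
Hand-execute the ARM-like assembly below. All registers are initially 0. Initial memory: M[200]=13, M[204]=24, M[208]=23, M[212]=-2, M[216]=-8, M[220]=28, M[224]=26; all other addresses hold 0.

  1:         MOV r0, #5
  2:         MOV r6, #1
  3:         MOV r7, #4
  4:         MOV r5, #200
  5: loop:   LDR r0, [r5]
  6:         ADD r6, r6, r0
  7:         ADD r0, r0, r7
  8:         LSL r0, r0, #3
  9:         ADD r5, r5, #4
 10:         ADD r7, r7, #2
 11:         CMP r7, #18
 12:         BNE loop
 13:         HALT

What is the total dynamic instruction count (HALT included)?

after MOV r0, #5: r0=5
after MOV r6, #1: r6=1
after MOV r7, #4: r7=4
after MOV r5, #200: r5=200
after LDR r0, [r5]: r0=M[200]=13
after ADD r6, r6, r0: r6=1+13=14
after ADD r0, r0, r7: r0=13+4=17
after LSL r0, r0, #3: r0=17<<3=136
after ADD r5, r5, #4: r5=200+4=204
after ADD r7, r7, #2: r7=4+2=6
CMP r7, #18  (cmp 6,18)
BNE loop: taken
after LDR r0, [r5]: r0=M[204]=24
after ADD r6, r6, r0: r6=14+24=38
after ADD r0, r0, r7: r0=24+6=30
after LSL r0, r0, #3: r0=30<<3=240
after ADD r5, r5, #4: r5=204+4=208
after ADD r7, r7, #2: r7=6+2=8
CMP r7, #18  (cmp 8,18)
BNE loop: taken
after LDR r0, [r5]: r0=M[208]=23
after ADD r6, r6, r0: r6=38+23=61
after ADD r0, r0, r7: r0=23+8=31
after LSL r0, r0, #3: r0=31<<3=248
after ADD r5, r5, #4: r5=208+4=212
after ADD r7, r7, #2: r7=8+2=10
CMP r7, #18  (cmp 10,18)
BNE loop: taken
after LDR r0, [r5]: r0=M[212]=-2
after ADD r6, r6, r0: r6=61+(-2)=59
after ADD r0, r0, r7: r0=(-2)+10=8
after LSL r0, r0, #3: r0=8<<3=64
after ADD r5, r5, #4: r5=212+4=216
after ADD r7, r7, #2: r7=10+2=12
CMP r7, #18  (cmp 12,18)
BNE loop: taken
after LDR r0, [r5]: r0=M[216]=-8
after ADD r6, r6, r0: r6=59+(-8)=51
after ADD r0, r0, r7: r0=(-8)+12=4
after LSL r0, r0, #3: r0=4<<3=32
after ADD r5, r5, #4: r5=216+4=220
after ADD r7, r7, #2: r7=12+2=14
CMP r7, #18  (cmp 14,18)
BNE loop: taken
after LDR r0, [r5]: r0=M[220]=28
after ADD r6, r6, r0: r6=51+28=79
after ADD r0, r0, r7: r0=28+14=42
after LSL r0, r0, #3: r0=42<<3=336
after ADD r5, r5, #4: r5=220+4=224
after ADD r7, r7, #2: r7=14+2=16
CMP r7, #18  (cmp 16,18)
BNE loop: taken
after LDR r0, [r5]: r0=M[224]=26
after ADD r6, r6, r0: r6=79+26=105
after ADD r0, r0, r7: r0=26+16=42
after LSL r0, r0, #3: r0=42<<3=336
after ADD r5, r5, #4: r5=224+4=228
after ADD r7, r7, #2: r7=16+2=18
CMP r7, #18  (cmp 18,18)
BNE loop: not taken
halt.
Total executed instructions: 61.

61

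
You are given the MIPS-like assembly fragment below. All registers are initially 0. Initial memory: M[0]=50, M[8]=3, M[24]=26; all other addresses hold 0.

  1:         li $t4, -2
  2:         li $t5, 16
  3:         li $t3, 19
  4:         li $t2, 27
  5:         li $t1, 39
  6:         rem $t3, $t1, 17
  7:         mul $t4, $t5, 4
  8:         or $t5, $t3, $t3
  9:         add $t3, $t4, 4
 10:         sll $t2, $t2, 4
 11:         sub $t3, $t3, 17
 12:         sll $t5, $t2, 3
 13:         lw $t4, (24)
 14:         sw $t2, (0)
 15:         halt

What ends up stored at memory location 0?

li $t4, -2 → $t4=-2
li $t5, 16 → $t5=16
li $t3, 19 → $t3=19
li $t2, 27 → $t2=27
li $t1, 39 → $t1=39
rem $t3, $t1, 17 → $t3=39%17=5
mul $t4, $t5, 4 → $t4=16*4=64
or $t5, $t3, $t3 → $t5=5|5=5
add $t3, $t4, 4 → $t3=64+4=68
sll $t2, $t2, 4 → $t2=27<<4=432
sub $t3, $t3, 17 → $t3=68-17=51
sll $t5, $t2, 3 → $t5=432<<3=3456
lw $t4, (24) → $t4=M[24]=26
sw $t2, (0) → M[0]=432
halt.

432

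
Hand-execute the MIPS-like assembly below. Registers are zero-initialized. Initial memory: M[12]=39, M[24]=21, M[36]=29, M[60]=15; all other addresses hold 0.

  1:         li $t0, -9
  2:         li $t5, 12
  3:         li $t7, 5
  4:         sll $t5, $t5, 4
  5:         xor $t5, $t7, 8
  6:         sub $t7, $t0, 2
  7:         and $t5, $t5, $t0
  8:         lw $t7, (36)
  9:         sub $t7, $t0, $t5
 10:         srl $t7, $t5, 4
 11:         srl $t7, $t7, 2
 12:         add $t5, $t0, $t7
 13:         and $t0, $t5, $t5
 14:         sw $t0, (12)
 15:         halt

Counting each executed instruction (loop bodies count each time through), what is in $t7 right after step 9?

-14

$t0=-9
$t5=12
$t7=5
$t5=12<<4=192
$t5=5^8=13
$t7=(-9)-2=-11
$t5=13&(-9)=5
$t7=M[36]=29
$t7=(-9)-5=-14
After step 9: $t7 = -14.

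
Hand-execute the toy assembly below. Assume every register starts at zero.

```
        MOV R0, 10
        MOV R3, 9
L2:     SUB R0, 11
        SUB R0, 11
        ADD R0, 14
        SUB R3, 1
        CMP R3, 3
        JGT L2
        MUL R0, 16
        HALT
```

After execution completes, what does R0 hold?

R0=10
R3=9
R0=10-11=-1
R0=(-1)-11=-12
R0=(-12)+14=2
R3=9-1=8
CMP R3, 3  (cmp 8,3)
JGT L2: taken
R0=2-11=-9
R0=(-9)-11=-20
R0=(-20)+14=-6
R3=8-1=7
CMP R3, 3  (cmp 7,3)
JGT L2: taken
R0=(-6)-11=-17
R0=(-17)-11=-28
R0=(-28)+14=-14
R3=7-1=6
CMP R3, 3  (cmp 6,3)
JGT L2: taken
R0=(-14)-11=-25
R0=(-25)-11=-36
R0=(-36)+14=-22
R3=6-1=5
CMP R3, 3  (cmp 5,3)
JGT L2: taken
R0=(-22)-11=-33
R0=(-33)-11=-44
R0=(-44)+14=-30
R3=5-1=4
CMP R3, 3  (cmp 4,3)
JGT L2: taken
R0=(-30)-11=-41
R0=(-41)-11=-52
R0=(-52)+14=-38
R3=4-1=3
CMP R3, 3  (cmp 3,3)
JGT L2: not taken
R0=(-38)*16=-608
halt.

-608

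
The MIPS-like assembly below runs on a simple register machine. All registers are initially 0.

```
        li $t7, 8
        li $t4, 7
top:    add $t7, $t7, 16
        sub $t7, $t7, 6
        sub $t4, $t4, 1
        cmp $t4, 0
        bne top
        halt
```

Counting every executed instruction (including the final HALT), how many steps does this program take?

after li $t7, 8: $t7=8
after li $t4, 7: $t4=7
after add $t7, $t7, 16: $t7=8+16=24
after sub $t7, $t7, 6: $t7=24-6=18
after sub $t4, $t4, 1: $t4=7-1=6
cmp $t4, 0  (cmp 6,0)
bne top: taken
after add $t7, $t7, 16: $t7=18+16=34
after sub $t7, $t7, 6: $t7=34-6=28
after sub $t4, $t4, 1: $t4=6-1=5
cmp $t4, 0  (cmp 5,0)
bne top: taken
after add $t7, $t7, 16: $t7=28+16=44
after sub $t7, $t7, 6: $t7=44-6=38
after sub $t4, $t4, 1: $t4=5-1=4
cmp $t4, 0  (cmp 4,0)
bne top: taken
after add $t7, $t7, 16: $t7=38+16=54
after sub $t7, $t7, 6: $t7=54-6=48
after sub $t4, $t4, 1: $t4=4-1=3
cmp $t4, 0  (cmp 3,0)
bne top: taken
after add $t7, $t7, 16: $t7=48+16=64
after sub $t7, $t7, 6: $t7=64-6=58
after sub $t4, $t4, 1: $t4=3-1=2
cmp $t4, 0  (cmp 2,0)
bne top: taken
after add $t7, $t7, 16: $t7=58+16=74
after sub $t7, $t7, 6: $t7=74-6=68
after sub $t4, $t4, 1: $t4=2-1=1
cmp $t4, 0  (cmp 1,0)
bne top: taken
after add $t7, $t7, 16: $t7=68+16=84
after sub $t7, $t7, 6: $t7=84-6=78
after sub $t4, $t4, 1: $t4=1-1=0
cmp $t4, 0  (cmp 0,0)
bne top: not taken
halt.
Total executed instructions: 38.

38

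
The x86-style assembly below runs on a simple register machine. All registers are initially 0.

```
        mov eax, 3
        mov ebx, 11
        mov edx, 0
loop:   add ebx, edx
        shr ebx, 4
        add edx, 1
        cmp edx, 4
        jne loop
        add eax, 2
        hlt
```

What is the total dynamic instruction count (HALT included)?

after mov eax, 3: eax=3
after mov ebx, 11: ebx=11
after mov edx, 0: edx=0
after add ebx, edx: ebx=11+0=11
after shr ebx, 4: ebx=11>>4=0
after add edx, 1: edx=0+1=1
cmp edx, 4  (cmp 1,4)
jne loop: taken
after add ebx, edx: ebx=0+1=1
after shr ebx, 4: ebx=1>>4=0
after add edx, 1: edx=1+1=2
cmp edx, 4  (cmp 2,4)
jne loop: taken
after add ebx, edx: ebx=0+2=2
after shr ebx, 4: ebx=2>>4=0
after add edx, 1: edx=2+1=3
cmp edx, 4  (cmp 3,4)
jne loop: taken
after add ebx, edx: ebx=0+3=3
after shr ebx, 4: ebx=3>>4=0
after add edx, 1: edx=3+1=4
cmp edx, 4  (cmp 4,4)
jne loop: not taken
after add eax, 2: eax=3+2=5
halt.
Total executed instructions: 25.

25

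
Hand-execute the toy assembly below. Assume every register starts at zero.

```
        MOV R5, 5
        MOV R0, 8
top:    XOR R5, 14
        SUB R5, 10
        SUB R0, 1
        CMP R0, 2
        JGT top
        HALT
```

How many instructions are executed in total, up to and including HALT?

MOV R5, 5 → R5=5
MOV R0, 8 → R0=8
XOR R5, 14 → R5=5^14=11
SUB R5, 10 → R5=11-10=1
SUB R0, 1 → R0=8-1=7
CMP R0, 2  (cmp 7,2)
JGT top: taken
XOR R5, 14 → R5=1^14=15
SUB R5, 10 → R5=15-10=5
SUB R0, 1 → R0=7-1=6
CMP R0, 2  (cmp 6,2)
JGT top: taken
XOR R5, 14 → R5=5^14=11
SUB R5, 10 → R5=11-10=1
SUB R0, 1 → R0=6-1=5
CMP R0, 2  (cmp 5,2)
JGT top: taken
XOR R5, 14 → R5=1^14=15
SUB R5, 10 → R5=15-10=5
SUB R0, 1 → R0=5-1=4
CMP R0, 2  (cmp 4,2)
JGT top: taken
XOR R5, 14 → R5=5^14=11
SUB R5, 10 → R5=11-10=1
SUB R0, 1 → R0=4-1=3
CMP R0, 2  (cmp 3,2)
JGT top: taken
XOR R5, 14 → R5=1^14=15
SUB R5, 10 → R5=15-10=5
SUB R0, 1 → R0=3-1=2
CMP R0, 2  (cmp 2,2)
JGT top: not taken
halt.
Total executed instructions: 33.

33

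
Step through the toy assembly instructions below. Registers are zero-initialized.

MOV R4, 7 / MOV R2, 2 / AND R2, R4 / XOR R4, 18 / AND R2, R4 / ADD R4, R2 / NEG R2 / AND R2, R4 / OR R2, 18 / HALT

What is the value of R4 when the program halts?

21

MOV R4, 7 → R4=7
MOV R2, 2 → R2=2
AND R2, R4 → R2=2&7=2
XOR R4, 18 → R4=7^18=21
AND R2, R4 → R2=2&21=0
ADD R4, R2 → R4=21+0=21
NEG R2 → R2=-(0)=0
AND R2, R4 → R2=0&21=0
OR R2, 18 → R2=0|18=18
halt.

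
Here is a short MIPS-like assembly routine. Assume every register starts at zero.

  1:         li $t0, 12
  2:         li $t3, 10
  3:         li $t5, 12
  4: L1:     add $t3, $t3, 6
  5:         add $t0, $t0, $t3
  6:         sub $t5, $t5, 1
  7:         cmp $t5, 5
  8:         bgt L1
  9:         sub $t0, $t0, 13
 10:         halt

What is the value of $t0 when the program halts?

after li $t0, 12: $t0=12
after li $t3, 10: $t3=10
after li $t5, 12: $t5=12
after add $t3, $t3, 6: $t3=10+6=16
after add $t0, $t0, $t3: $t0=12+16=28
after sub $t5, $t5, 1: $t5=12-1=11
cmp $t5, 5  (cmp 11,5)
bgt L1: taken
after add $t3, $t3, 6: $t3=16+6=22
after add $t0, $t0, $t3: $t0=28+22=50
after sub $t5, $t5, 1: $t5=11-1=10
cmp $t5, 5  (cmp 10,5)
bgt L1: taken
after add $t3, $t3, 6: $t3=22+6=28
after add $t0, $t0, $t3: $t0=50+28=78
after sub $t5, $t5, 1: $t5=10-1=9
cmp $t5, 5  (cmp 9,5)
bgt L1: taken
after add $t3, $t3, 6: $t3=28+6=34
after add $t0, $t0, $t3: $t0=78+34=112
after sub $t5, $t5, 1: $t5=9-1=8
cmp $t5, 5  (cmp 8,5)
bgt L1: taken
after add $t3, $t3, 6: $t3=34+6=40
after add $t0, $t0, $t3: $t0=112+40=152
after sub $t5, $t5, 1: $t5=8-1=7
cmp $t5, 5  (cmp 7,5)
bgt L1: taken
after add $t3, $t3, 6: $t3=40+6=46
after add $t0, $t0, $t3: $t0=152+46=198
after sub $t5, $t5, 1: $t5=7-1=6
cmp $t5, 5  (cmp 6,5)
bgt L1: taken
after add $t3, $t3, 6: $t3=46+6=52
after add $t0, $t0, $t3: $t0=198+52=250
after sub $t5, $t5, 1: $t5=6-1=5
cmp $t5, 5  (cmp 5,5)
bgt L1: not taken
after sub $t0, $t0, 13: $t0=250-13=237
halt.

237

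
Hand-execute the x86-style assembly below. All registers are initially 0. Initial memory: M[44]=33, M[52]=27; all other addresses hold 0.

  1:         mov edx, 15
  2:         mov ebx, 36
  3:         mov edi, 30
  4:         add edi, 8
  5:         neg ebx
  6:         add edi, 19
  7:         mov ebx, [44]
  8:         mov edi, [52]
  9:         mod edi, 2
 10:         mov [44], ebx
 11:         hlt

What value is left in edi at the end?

1

edx=15
ebx=36
edi=30
edi=30+8=38
ebx=-(36)=-36
edi=38+19=57
ebx=M[44]=33
edi=M[52]=27
edi=27%2=1
mov [44], ebx → M[44]=33
halt.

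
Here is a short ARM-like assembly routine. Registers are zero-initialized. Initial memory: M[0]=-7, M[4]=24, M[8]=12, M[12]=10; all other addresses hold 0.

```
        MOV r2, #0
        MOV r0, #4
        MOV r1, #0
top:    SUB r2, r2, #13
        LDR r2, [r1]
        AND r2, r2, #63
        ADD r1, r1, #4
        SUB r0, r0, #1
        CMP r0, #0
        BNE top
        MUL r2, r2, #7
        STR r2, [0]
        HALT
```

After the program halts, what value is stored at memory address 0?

MOV r2, #0 → r2=0
MOV r0, #4 → r0=4
MOV r1, #0 → r1=0
SUB r2, r2, #13 → r2=0-13=-13
LDR r2, [r1] → r2=M[0]=-7
AND r2, r2, #63 → r2=(-7)&63=57
ADD r1, r1, #4 → r1=0+4=4
SUB r0, r0, #1 → r0=4-1=3
CMP r0, #0  (cmp 3,0)
BNE top: taken
SUB r2, r2, #13 → r2=57-13=44
LDR r2, [r1] → r2=M[4]=24
AND r2, r2, #63 → r2=24&63=24
ADD r1, r1, #4 → r1=4+4=8
SUB r0, r0, #1 → r0=3-1=2
CMP r0, #0  (cmp 2,0)
BNE top: taken
SUB r2, r2, #13 → r2=24-13=11
LDR r2, [r1] → r2=M[8]=12
AND r2, r2, #63 → r2=12&63=12
ADD r1, r1, #4 → r1=8+4=12
SUB r0, r0, #1 → r0=2-1=1
CMP r0, #0  (cmp 1,0)
BNE top: taken
SUB r2, r2, #13 → r2=12-13=-1
LDR r2, [r1] → r2=M[12]=10
AND r2, r2, #63 → r2=10&63=10
ADD r1, r1, #4 → r1=12+4=16
SUB r0, r0, #1 → r0=1-1=0
CMP r0, #0  (cmp 0,0)
BNE top: not taken
MUL r2, r2, #7 → r2=10*7=70
STR r2, [0] → M[0]=70
halt.

70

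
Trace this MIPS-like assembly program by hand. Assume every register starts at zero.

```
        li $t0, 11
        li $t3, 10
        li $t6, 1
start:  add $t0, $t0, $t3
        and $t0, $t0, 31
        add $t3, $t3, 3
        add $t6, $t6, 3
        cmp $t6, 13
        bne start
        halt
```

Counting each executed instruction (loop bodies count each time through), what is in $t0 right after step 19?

18

li $t0, 11 → $t0=11
li $t3, 10 → $t3=10
li $t6, 1 → $t6=1
add $t0, $t0, $t3 → $t0=11+10=21
and $t0, $t0, 31 → $t0=21&31=21
add $t3, $t3, 3 → $t3=10+3=13
add $t6, $t6, 3 → $t6=1+3=4
cmp $t6, 13  (cmp 4,13)
bne start: taken
add $t0, $t0, $t3 → $t0=21+13=34
and $t0, $t0, 31 → $t0=34&31=2
add $t3, $t3, 3 → $t3=13+3=16
add $t6, $t6, 3 → $t6=4+3=7
cmp $t6, 13  (cmp 7,13)
bne start: taken
add $t0, $t0, $t3 → $t0=2+16=18
and $t0, $t0, 31 → $t0=18&31=18
add $t3, $t3, 3 → $t3=16+3=19
add $t6, $t6, 3 → $t6=7+3=10
After step 19: $t0 = 18.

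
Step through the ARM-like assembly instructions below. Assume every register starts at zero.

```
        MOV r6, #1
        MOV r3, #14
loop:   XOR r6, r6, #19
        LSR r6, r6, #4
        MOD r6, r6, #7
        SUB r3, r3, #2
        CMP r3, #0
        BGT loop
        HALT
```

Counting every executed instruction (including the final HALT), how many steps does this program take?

MOV r6, #1 → r6=1
MOV r3, #14 → r3=14
XOR r6, r6, #19 → r6=1^19=18
LSR r6, r6, #4 → r6=18>>4=1
MOD r6, r6, #7 → r6=1%7=1
SUB r3, r3, #2 → r3=14-2=12
CMP r3, #0  (cmp 12,0)
BGT loop: taken
XOR r6, r6, #19 → r6=1^19=18
LSR r6, r6, #4 → r6=18>>4=1
MOD r6, r6, #7 → r6=1%7=1
SUB r3, r3, #2 → r3=12-2=10
CMP r3, #0  (cmp 10,0)
BGT loop: taken
XOR r6, r6, #19 → r6=1^19=18
LSR r6, r6, #4 → r6=18>>4=1
MOD r6, r6, #7 → r6=1%7=1
SUB r3, r3, #2 → r3=10-2=8
CMP r3, #0  (cmp 8,0)
BGT loop: taken
XOR r6, r6, #19 → r6=1^19=18
LSR r6, r6, #4 → r6=18>>4=1
MOD r6, r6, #7 → r6=1%7=1
SUB r3, r3, #2 → r3=8-2=6
CMP r3, #0  (cmp 6,0)
BGT loop: taken
XOR r6, r6, #19 → r6=1^19=18
LSR r6, r6, #4 → r6=18>>4=1
MOD r6, r6, #7 → r6=1%7=1
SUB r3, r3, #2 → r3=6-2=4
CMP r3, #0  (cmp 4,0)
BGT loop: taken
XOR r6, r6, #19 → r6=1^19=18
LSR r6, r6, #4 → r6=18>>4=1
MOD r6, r6, #7 → r6=1%7=1
SUB r3, r3, #2 → r3=4-2=2
CMP r3, #0  (cmp 2,0)
BGT loop: taken
XOR r6, r6, #19 → r6=1^19=18
LSR r6, r6, #4 → r6=18>>4=1
MOD r6, r6, #7 → r6=1%7=1
SUB r3, r3, #2 → r3=2-2=0
CMP r3, #0  (cmp 0,0)
BGT loop: not taken
halt.
Total executed instructions: 45.

45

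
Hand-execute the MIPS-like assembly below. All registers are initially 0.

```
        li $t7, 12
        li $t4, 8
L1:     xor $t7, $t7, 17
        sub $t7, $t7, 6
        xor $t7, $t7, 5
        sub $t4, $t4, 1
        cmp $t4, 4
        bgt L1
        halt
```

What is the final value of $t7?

-12

after li $t7, 12: $t7=12
after li $t4, 8: $t4=8
after xor $t7, $t7, 17: $t7=12^17=29
after sub $t7, $t7, 6: $t7=29-6=23
after xor $t7, $t7, 5: $t7=23^5=18
after sub $t4, $t4, 1: $t4=8-1=7
cmp $t4, 4  (cmp 7,4)
bgt L1: taken
after xor $t7, $t7, 17: $t7=18^17=3
after sub $t7, $t7, 6: $t7=3-6=-3
after xor $t7, $t7, 5: $t7=(-3)^5=-8
after sub $t4, $t4, 1: $t4=7-1=6
cmp $t4, 4  (cmp 6,4)
bgt L1: taken
after xor $t7, $t7, 17: $t7=(-8)^17=-23
after sub $t7, $t7, 6: $t7=(-23)-6=-29
after xor $t7, $t7, 5: $t7=(-29)^5=-26
after sub $t4, $t4, 1: $t4=6-1=5
cmp $t4, 4  (cmp 5,4)
bgt L1: taken
after xor $t7, $t7, 17: $t7=(-26)^17=-9
after sub $t7, $t7, 6: $t7=(-9)-6=-15
after xor $t7, $t7, 5: $t7=(-15)^5=-12
after sub $t4, $t4, 1: $t4=5-1=4
cmp $t4, 4  (cmp 4,4)
bgt L1: not taken
halt.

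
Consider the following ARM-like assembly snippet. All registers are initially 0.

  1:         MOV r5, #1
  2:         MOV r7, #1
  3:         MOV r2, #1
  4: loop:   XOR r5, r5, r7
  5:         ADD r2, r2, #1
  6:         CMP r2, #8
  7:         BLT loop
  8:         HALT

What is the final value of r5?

MOV r5, #1 → r5=1
MOV r7, #1 → r7=1
MOV r2, #1 → r2=1
XOR r5, r5, r7 → r5=1^1=0
ADD r2, r2, #1 → r2=1+1=2
CMP r2, #8  (cmp 2,8)
BLT loop: taken
XOR r5, r5, r7 → r5=0^1=1
ADD r2, r2, #1 → r2=2+1=3
CMP r2, #8  (cmp 3,8)
BLT loop: taken
XOR r5, r5, r7 → r5=1^1=0
ADD r2, r2, #1 → r2=3+1=4
CMP r2, #8  (cmp 4,8)
BLT loop: taken
XOR r5, r5, r7 → r5=0^1=1
ADD r2, r2, #1 → r2=4+1=5
CMP r2, #8  (cmp 5,8)
BLT loop: taken
XOR r5, r5, r7 → r5=1^1=0
ADD r2, r2, #1 → r2=5+1=6
CMP r2, #8  (cmp 6,8)
BLT loop: taken
XOR r5, r5, r7 → r5=0^1=1
ADD r2, r2, #1 → r2=6+1=7
CMP r2, #8  (cmp 7,8)
BLT loop: taken
XOR r5, r5, r7 → r5=1^1=0
ADD r2, r2, #1 → r2=7+1=8
CMP r2, #8  (cmp 8,8)
BLT loop: not taken
halt.

0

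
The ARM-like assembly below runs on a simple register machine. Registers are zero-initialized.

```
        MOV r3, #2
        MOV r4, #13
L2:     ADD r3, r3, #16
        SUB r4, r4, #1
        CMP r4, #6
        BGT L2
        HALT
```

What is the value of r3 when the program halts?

MOV r3, #2 → r3=2
MOV r4, #13 → r4=13
ADD r3, r3, #16 → r3=2+16=18
SUB r4, r4, #1 → r4=13-1=12
CMP r4, #6  (cmp 12,6)
BGT L2: taken
ADD r3, r3, #16 → r3=18+16=34
SUB r4, r4, #1 → r4=12-1=11
CMP r4, #6  (cmp 11,6)
BGT L2: taken
ADD r3, r3, #16 → r3=34+16=50
SUB r4, r4, #1 → r4=11-1=10
CMP r4, #6  (cmp 10,6)
BGT L2: taken
ADD r3, r3, #16 → r3=50+16=66
SUB r4, r4, #1 → r4=10-1=9
CMP r4, #6  (cmp 9,6)
BGT L2: taken
ADD r3, r3, #16 → r3=66+16=82
SUB r4, r4, #1 → r4=9-1=8
CMP r4, #6  (cmp 8,6)
BGT L2: taken
ADD r3, r3, #16 → r3=82+16=98
SUB r4, r4, #1 → r4=8-1=7
CMP r4, #6  (cmp 7,6)
BGT L2: taken
ADD r3, r3, #16 → r3=98+16=114
SUB r4, r4, #1 → r4=7-1=6
CMP r4, #6  (cmp 6,6)
BGT L2: not taken
halt.

114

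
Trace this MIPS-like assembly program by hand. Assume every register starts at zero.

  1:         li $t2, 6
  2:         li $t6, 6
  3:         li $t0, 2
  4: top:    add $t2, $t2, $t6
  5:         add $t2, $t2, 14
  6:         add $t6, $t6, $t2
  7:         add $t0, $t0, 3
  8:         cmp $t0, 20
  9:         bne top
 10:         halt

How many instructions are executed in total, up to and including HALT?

after li $t2, 6: $t2=6
after li $t6, 6: $t6=6
after li $t0, 2: $t0=2
after add $t2, $t2, $t6: $t2=6+6=12
after add $t2, $t2, 14: $t2=12+14=26
after add $t6, $t6, $t2: $t6=6+26=32
after add $t0, $t0, 3: $t0=2+3=5
cmp $t0, 20  (cmp 5,20)
bne top: taken
after add $t2, $t2, $t6: $t2=26+32=58
after add $t2, $t2, 14: $t2=58+14=72
after add $t6, $t6, $t2: $t6=32+72=104
after add $t0, $t0, 3: $t0=5+3=8
cmp $t0, 20  (cmp 8,20)
bne top: taken
after add $t2, $t2, $t6: $t2=72+104=176
after add $t2, $t2, 14: $t2=176+14=190
after add $t6, $t6, $t2: $t6=104+190=294
after add $t0, $t0, 3: $t0=8+3=11
cmp $t0, 20  (cmp 11,20)
bne top: taken
after add $t2, $t2, $t6: $t2=190+294=484
after add $t2, $t2, 14: $t2=484+14=498
after add $t6, $t6, $t2: $t6=294+498=792
after add $t0, $t0, 3: $t0=11+3=14
cmp $t0, 20  (cmp 14,20)
bne top: taken
after add $t2, $t2, $t6: $t2=498+792=1290
after add $t2, $t2, 14: $t2=1290+14=1304
after add $t6, $t6, $t2: $t6=792+1304=2096
after add $t0, $t0, 3: $t0=14+3=17
cmp $t0, 20  (cmp 17,20)
bne top: taken
after add $t2, $t2, $t6: $t2=1304+2096=3400
after add $t2, $t2, 14: $t2=3400+14=3414
after add $t6, $t6, $t2: $t6=2096+3414=5510
after add $t0, $t0, 3: $t0=17+3=20
cmp $t0, 20  (cmp 20,20)
bne top: not taken
halt.
Total executed instructions: 40.

40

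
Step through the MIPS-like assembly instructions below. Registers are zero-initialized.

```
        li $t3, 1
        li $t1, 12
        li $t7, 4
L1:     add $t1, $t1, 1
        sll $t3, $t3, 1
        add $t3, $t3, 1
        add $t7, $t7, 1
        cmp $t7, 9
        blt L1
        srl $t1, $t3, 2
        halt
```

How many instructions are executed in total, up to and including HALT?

35

after li $t3, 1: $t3=1
after li $t1, 12: $t1=12
after li $t7, 4: $t7=4
after add $t1, $t1, 1: $t1=12+1=13
after sll $t3, $t3, 1: $t3=1<<1=2
after add $t3, $t3, 1: $t3=2+1=3
after add $t7, $t7, 1: $t7=4+1=5
cmp $t7, 9  (cmp 5,9)
blt L1: taken
after add $t1, $t1, 1: $t1=13+1=14
after sll $t3, $t3, 1: $t3=3<<1=6
after add $t3, $t3, 1: $t3=6+1=7
after add $t7, $t7, 1: $t7=5+1=6
cmp $t7, 9  (cmp 6,9)
blt L1: taken
after add $t1, $t1, 1: $t1=14+1=15
after sll $t3, $t3, 1: $t3=7<<1=14
after add $t3, $t3, 1: $t3=14+1=15
after add $t7, $t7, 1: $t7=6+1=7
cmp $t7, 9  (cmp 7,9)
blt L1: taken
after add $t1, $t1, 1: $t1=15+1=16
after sll $t3, $t3, 1: $t3=15<<1=30
after add $t3, $t3, 1: $t3=30+1=31
after add $t7, $t7, 1: $t7=7+1=8
cmp $t7, 9  (cmp 8,9)
blt L1: taken
after add $t1, $t1, 1: $t1=16+1=17
after sll $t3, $t3, 1: $t3=31<<1=62
after add $t3, $t3, 1: $t3=62+1=63
after add $t7, $t7, 1: $t7=8+1=9
cmp $t7, 9  (cmp 9,9)
blt L1: not taken
after srl $t1, $t3, 2: $t1=63>>2=15
halt.
Total executed instructions: 35.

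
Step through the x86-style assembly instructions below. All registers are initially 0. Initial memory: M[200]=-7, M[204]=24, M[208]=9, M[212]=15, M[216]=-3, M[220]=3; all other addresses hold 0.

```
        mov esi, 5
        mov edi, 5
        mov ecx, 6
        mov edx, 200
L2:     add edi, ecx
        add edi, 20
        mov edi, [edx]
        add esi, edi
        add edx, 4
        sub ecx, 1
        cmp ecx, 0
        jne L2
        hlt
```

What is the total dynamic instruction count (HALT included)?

esi=5
edi=5
ecx=6
edx=200
edi=5+6=11
edi=11+20=31
edi=M[200]=-7
esi=5+(-7)=-2
edx=200+4=204
ecx=6-1=5
cmp ecx, 0  (cmp 5,0)
jne L2: taken
edi=(-7)+5=-2
edi=(-2)+20=18
edi=M[204]=24
esi=(-2)+24=22
edx=204+4=208
ecx=5-1=4
cmp ecx, 0  (cmp 4,0)
jne L2: taken
edi=24+4=28
edi=28+20=48
edi=M[208]=9
esi=22+9=31
edx=208+4=212
ecx=4-1=3
cmp ecx, 0  (cmp 3,0)
jne L2: taken
edi=9+3=12
edi=12+20=32
edi=M[212]=15
esi=31+15=46
edx=212+4=216
ecx=3-1=2
cmp ecx, 0  (cmp 2,0)
jne L2: taken
edi=15+2=17
edi=17+20=37
edi=M[216]=-3
esi=46+(-3)=43
edx=216+4=220
ecx=2-1=1
cmp ecx, 0  (cmp 1,0)
jne L2: taken
edi=(-3)+1=-2
edi=(-2)+20=18
edi=M[220]=3
esi=43+3=46
edx=220+4=224
ecx=1-1=0
cmp ecx, 0  (cmp 0,0)
jne L2: not taken
halt.
Total executed instructions: 53.

53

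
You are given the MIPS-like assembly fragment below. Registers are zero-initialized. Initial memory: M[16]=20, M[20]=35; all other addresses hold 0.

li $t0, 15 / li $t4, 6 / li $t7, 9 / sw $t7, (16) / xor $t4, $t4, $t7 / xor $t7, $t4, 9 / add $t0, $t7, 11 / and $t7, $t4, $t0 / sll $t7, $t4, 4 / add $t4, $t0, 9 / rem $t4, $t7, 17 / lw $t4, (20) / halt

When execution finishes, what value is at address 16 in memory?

9

$t0=15
$t4=6
$t7=9
sw $t7, (16) → M[16]=9
$t4=6^9=15
$t7=15^9=6
$t0=6+11=17
$t7=15&17=1
$t7=15<<4=240
$t4=17+9=26
$t4=240%17=2
$t4=M[20]=35
halt.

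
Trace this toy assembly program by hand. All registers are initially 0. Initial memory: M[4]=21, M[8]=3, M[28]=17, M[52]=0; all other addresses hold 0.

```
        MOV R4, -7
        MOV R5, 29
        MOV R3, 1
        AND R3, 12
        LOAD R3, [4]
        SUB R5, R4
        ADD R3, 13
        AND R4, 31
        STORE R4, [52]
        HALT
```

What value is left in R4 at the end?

R4=-7
R5=29
R3=1
R3=1&12=0
R3=M[4]=21
R5=29-(-7)=36
R3=21+13=34
R4=(-7)&31=25
STORE R4, [52] → M[52]=25
halt.

25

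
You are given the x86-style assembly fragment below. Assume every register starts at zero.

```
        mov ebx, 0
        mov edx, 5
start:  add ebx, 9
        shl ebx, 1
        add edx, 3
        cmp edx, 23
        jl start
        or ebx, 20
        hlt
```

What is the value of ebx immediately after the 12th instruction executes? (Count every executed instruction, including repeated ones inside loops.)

54

ebx=0
edx=5
ebx=0+9=9
ebx=9<<1=18
edx=5+3=8
cmp edx, 23  (cmp 8,23)
jl start: taken
ebx=18+9=27
ebx=27<<1=54
edx=8+3=11
cmp edx, 23  (cmp 11,23)
jl start: taken
After step 12: ebx = 54.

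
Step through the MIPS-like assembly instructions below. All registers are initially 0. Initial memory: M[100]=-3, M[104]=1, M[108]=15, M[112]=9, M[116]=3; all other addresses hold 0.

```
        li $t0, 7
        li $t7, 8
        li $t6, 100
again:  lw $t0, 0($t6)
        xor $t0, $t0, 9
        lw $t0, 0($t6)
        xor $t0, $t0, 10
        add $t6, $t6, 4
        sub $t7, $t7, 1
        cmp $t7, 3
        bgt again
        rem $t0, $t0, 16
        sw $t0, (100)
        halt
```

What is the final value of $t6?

120

after li $t0, 7: $t0=7
after li $t7, 8: $t7=8
after li $t6, 100: $t6=100
after lw $t0, 0($t6): $t0=M[100]=-3
after xor $t0, $t0, 9: $t0=(-3)^9=-12
after lw $t0, 0($t6): $t0=M[100]=-3
after xor $t0, $t0, 10: $t0=(-3)^10=-9
after add $t6, $t6, 4: $t6=100+4=104
after sub $t7, $t7, 1: $t7=8-1=7
cmp $t7, 3  (cmp 7,3)
bgt again: taken
after lw $t0, 0($t6): $t0=M[104]=1
after xor $t0, $t0, 9: $t0=1^9=8
after lw $t0, 0($t6): $t0=M[104]=1
after xor $t0, $t0, 10: $t0=1^10=11
after add $t6, $t6, 4: $t6=104+4=108
after sub $t7, $t7, 1: $t7=7-1=6
cmp $t7, 3  (cmp 6,3)
bgt again: taken
after lw $t0, 0($t6): $t0=M[108]=15
after xor $t0, $t0, 9: $t0=15^9=6
after lw $t0, 0($t6): $t0=M[108]=15
after xor $t0, $t0, 10: $t0=15^10=5
after add $t6, $t6, 4: $t6=108+4=112
after sub $t7, $t7, 1: $t7=6-1=5
cmp $t7, 3  (cmp 5,3)
bgt again: taken
after lw $t0, 0($t6): $t0=M[112]=9
after xor $t0, $t0, 9: $t0=9^9=0
after lw $t0, 0($t6): $t0=M[112]=9
after xor $t0, $t0, 10: $t0=9^10=3
after add $t6, $t6, 4: $t6=112+4=116
after sub $t7, $t7, 1: $t7=5-1=4
cmp $t7, 3  (cmp 4,3)
bgt again: taken
after lw $t0, 0($t6): $t0=M[116]=3
after xor $t0, $t0, 9: $t0=3^9=10
after lw $t0, 0($t6): $t0=M[116]=3
after xor $t0, $t0, 10: $t0=3^10=9
after add $t6, $t6, 4: $t6=116+4=120
after sub $t7, $t7, 1: $t7=4-1=3
cmp $t7, 3  (cmp 3,3)
bgt again: not taken
after rem $t0, $t0, 16: $t0=9%16=9
sw $t0, (100) → M[100]=9
halt.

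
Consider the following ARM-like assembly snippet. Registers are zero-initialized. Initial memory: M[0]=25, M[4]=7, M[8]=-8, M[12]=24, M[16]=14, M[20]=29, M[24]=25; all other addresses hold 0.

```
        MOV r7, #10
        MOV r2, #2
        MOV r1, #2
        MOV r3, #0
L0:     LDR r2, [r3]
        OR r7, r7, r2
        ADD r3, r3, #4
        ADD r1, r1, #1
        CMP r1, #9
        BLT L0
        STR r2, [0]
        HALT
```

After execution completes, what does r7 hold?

-1

MOV r7, #10 → r7=10
MOV r2, #2 → r2=2
MOV r1, #2 → r1=2
MOV r3, #0 → r3=0
LDR r2, [r3] → r2=M[0]=25
OR r7, r7, r2 → r7=10|25=27
ADD r3, r3, #4 → r3=0+4=4
ADD r1, r1, #1 → r1=2+1=3
CMP r1, #9  (cmp 3,9)
BLT L0: taken
LDR r2, [r3] → r2=M[4]=7
OR r7, r7, r2 → r7=27|7=31
ADD r3, r3, #4 → r3=4+4=8
ADD r1, r1, #1 → r1=3+1=4
CMP r1, #9  (cmp 4,9)
BLT L0: taken
LDR r2, [r3] → r2=M[8]=-8
OR r7, r7, r2 → r7=31|(-8)=-1
ADD r3, r3, #4 → r3=8+4=12
ADD r1, r1, #1 → r1=4+1=5
CMP r1, #9  (cmp 5,9)
BLT L0: taken
LDR r2, [r3] → r2=M[12]=24
OR r7, r7, r2 → r7=(-1)|24=-1
ADD r3, r3, #4 → r3=12+4=16
ADD r1, r1, #1 → r1=5+1=6
CMP r1, #9  (cmp 6,9)
BLT L0: taken
LDR r2, [r3] → r2=M[16]=14
OR r7, r7, r2 → r7=(-1)|14=-1
ADD r3, r3, #4 → r3=16+4=20
ADD r1, r1, #1 → r1=6+1=7
CMP r1, #9  (cmp 7,9)
BLT L0: taken
LDR r2, [r3] → r2=M[20]=29
OR r7, r7, r2 → r7=(-1)|29=-1
ADD r3, r3, #4 → r3=20+4=24
ADD r1, r1, #1 → r1=7+1=8
CMP r1, #9  (cmp 8,9)
BLT L0: taken
LDR r2, [r3] → r2=M[24]=25
OR r7, r7, r2 → r7=(-1)|25=-1
ADD r3, r3, #4 → r3=24+4=28
ADD r1, r1, #1 → r1=8+1=9
CMP r1, #9  (cmp 9,9)
BLT L0: not taken
STR r2, [0] → M[0]=25
halt.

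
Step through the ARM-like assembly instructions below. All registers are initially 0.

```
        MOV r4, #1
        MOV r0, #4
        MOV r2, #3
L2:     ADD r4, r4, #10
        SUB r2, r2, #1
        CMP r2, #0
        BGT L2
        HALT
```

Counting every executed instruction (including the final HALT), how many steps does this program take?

16

after MOV r4, #1: r4=1
after MOV r0, #4: r0=4
after MOV r2, #3: r2=3
after ADD r4, r4, #10: r4=1+10=11
after SUB r2, r2, #1: r2=3-1=2
CMP r2, #0  (cmp 2,0)
BGT L2: taken
after ADD r4, r4, #10: r4=11+10=21
after SUB r2, r2, #1: r2=2-1=1
CMP r2, #0  (cmp 1,0)
BGT L2: taken
after ADD r4, r4, #10: r4=21+10=31
after SUB r2, r2, #1: r2=1-1=0
CMP r2, #0  (cmp 0,0)
BGT L2: not taken
halt.
Total executed instructions: 16.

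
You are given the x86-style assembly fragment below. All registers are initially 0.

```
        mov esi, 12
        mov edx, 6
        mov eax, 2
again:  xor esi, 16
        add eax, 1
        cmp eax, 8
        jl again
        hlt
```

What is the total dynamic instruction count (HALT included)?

28

mov esi, 12 → esi=12
mov edx, 6 → edx=6
mov eax, 2 → eax=2
xor esi, 16 → esi=12^16=28
add eax, 1 → eax=2+1=3
cmp eax, 8  (cmp 3,8)
jl again: taken
xor esi, 16 → esi=28^16=12
add eax, 1 → eax=3+1=4
cmp eax, 8  (cmp 4,8)
jl again: taken
xor esi, 16 → esi=12^16=28
add eax, 1 → eax=4+1=5
cmp eax, 8  (cmp 5,8)
jl again: taken
xor esi, 16 → esi=28^16=12
add eax, 1 → eax=5+1=6
cmp eax, 8  (cmp 6,8)
jl again: taken
xor esi, 16 → esi=12^16=28
add eax, 1 → eax=6+1=7
cmp eax, 8  (cmp 7,8)
jl again: taken
xor esi, 16 → esi=28^16=12
add eax, 1 → eax=7+1=8
cmp eax, 8  (cmp 8,8)
jl again: not taken
halt.
Total executed instructions: 28.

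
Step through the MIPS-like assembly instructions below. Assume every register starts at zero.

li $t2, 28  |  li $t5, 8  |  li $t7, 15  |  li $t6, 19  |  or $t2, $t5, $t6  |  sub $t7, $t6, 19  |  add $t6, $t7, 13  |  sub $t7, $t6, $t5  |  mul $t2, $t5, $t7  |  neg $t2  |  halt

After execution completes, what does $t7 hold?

li $t2, 28 → $t2=28
li $t5, 8 → $t5=8
li $t7, 15 → $t7=15
li $t6, 19 → $t6=19
or $t2, $t5, $t6 → $t2=8|19=27
sub $t7, $t6, 19 → $t7=19-19=0
add $t6, $t7, 13 → $t6=0+13=13
sub $t7, $t6, $t5 → $t7=13-8=5
mul $t2, $t5, $t7 → $t2=8*5=40
neg $t2 → $t2=-(40)=-40
halt.

5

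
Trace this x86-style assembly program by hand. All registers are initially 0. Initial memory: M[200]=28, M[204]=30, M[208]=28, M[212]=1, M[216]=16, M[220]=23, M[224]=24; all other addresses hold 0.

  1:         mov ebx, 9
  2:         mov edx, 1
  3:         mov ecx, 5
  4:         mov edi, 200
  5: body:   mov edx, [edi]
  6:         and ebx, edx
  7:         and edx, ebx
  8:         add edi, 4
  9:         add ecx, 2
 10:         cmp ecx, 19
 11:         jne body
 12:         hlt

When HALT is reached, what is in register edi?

228

ebx=9
edx=1
ecx=5
edi=200
edx=M[200]=28
ebx=9&28=8
edx=28&8=8
edi=200+4=204
ecx=5+2=7
cmp ecx, 19  (cmp 7,19)
jne body: taken
edx=M[204]=30
ebx=8&30=8
edx=30&8=8
edi=204+4=208
ecx=7+2=9
cmp ecx, 19  (cmp 9,19)
jne body: taken
edx=M[208]=28
ebx=8&28=8
edx=28&8=8
edi=208+4=212
ecx=9+2=11
cmp ecx, 19  (cmp 11,19)
jne body: taken
edx=M[212]=1
ebx=8&1=0
edx=1&0=0
edi=212+4=216
ecx=11+2=13
cmp ecx, 19  (cmp 13,19)
jne body: taken
edx=M[216]=16
ebx=0&16=0
edx=16&0=0
edi=216+4=220
ecx=13+2=15
cmp ecx, 19  (cmp 15,19)
jne body: taken
edx=M[220]=23
ebx=0&23=0
edx=23&0=0
edi=220+4=224
ecx=15+2=17
cmp ecx, 19  (cmp 17,19)
jne body: taken
edx=M[224]=24
ebx=0&24=0
edx=24&0=0
edi=224+4=228
ecx=17+2=19
cmp ecx, 19  (cmp 19,19)
jne body: not taken
halt.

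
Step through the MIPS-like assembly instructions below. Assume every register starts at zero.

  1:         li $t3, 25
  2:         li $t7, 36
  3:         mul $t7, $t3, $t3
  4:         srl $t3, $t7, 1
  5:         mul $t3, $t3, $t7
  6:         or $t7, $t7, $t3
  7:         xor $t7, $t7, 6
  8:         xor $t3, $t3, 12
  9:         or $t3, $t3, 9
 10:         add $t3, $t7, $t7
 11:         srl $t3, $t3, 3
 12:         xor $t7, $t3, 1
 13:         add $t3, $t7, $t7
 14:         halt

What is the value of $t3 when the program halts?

li $t3, 25 → $t3=25
li $t7, 36 → $t7=36
mul $t7, $t3, $t3 → $t7=25*25=625
srl $t3, $t7, 1 → $t3=625>>1=312
mul $t3, $t3, $t7 → $t3=312*625=195000
or $t7, $t7, $t3 → $t7=625|195000=195577
xor $t7, $t7, 6 → $t7=195577^6=195583
xor $t3, $t3, 12 → $t3=195000^12=194996
or $t3, $t3, 9 → $t3=194996|9=195005
add $t3, $t7, $t7 → $t3=195583+195583=391166
srl $t3, $t3, 3 → $t3=391166>>3=48895
xor $t7, $t3, 1 → $t7=48895^1=48894
add $t3, $t7, $t7 → $t3=48894+48894=97788
halt.

97788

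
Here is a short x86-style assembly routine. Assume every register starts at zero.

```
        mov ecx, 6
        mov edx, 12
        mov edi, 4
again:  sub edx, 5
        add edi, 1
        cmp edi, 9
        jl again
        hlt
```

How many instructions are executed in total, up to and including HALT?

after mov ecx, 6: ecx=6
after mov edx, 12: edx=12
after mov edi, 4: edi=4
after sub edx, 5: edx=12-5=7
after add edi, 1: edi=4+1=5
cmp edi, 9  (cmp 5,9)
jl again: taken
after sub edx, 5: edx=7-5=2
after add edi, 1: edi=5+1=6
cmp edi, 9  (cmp 6,9)
jl again: taken
after sub edx, 5: edx=2-5=-3
after add edi, 1: edi=6+1=7
cmp edi, 9  (cmp 7,9)
jl again: taken
after sub edx, 5: edx=(-3)-5=-8
after add edi, 1: edi=7+1=8
cmp edi, 9  (cmp 8,9)
jl again: taken
after sub edx, 5: edx=(-8)-5=-13
after add edi, 1: edi=8+1=9
cmp edi, 9  (cmp 9,9)
jl again: not taken
halt.
Total executed instructions: 24.

24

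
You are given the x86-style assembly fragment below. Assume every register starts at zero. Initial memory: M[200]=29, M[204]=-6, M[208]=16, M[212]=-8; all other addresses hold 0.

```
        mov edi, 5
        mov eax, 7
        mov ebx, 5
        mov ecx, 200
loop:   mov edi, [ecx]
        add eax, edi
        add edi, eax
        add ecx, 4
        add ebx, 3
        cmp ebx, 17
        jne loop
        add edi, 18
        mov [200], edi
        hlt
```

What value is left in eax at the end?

mov edi, 5 → edi=5
mov eax, 7 → eax=7
mov ebx, 5 → ebx=5
mov ecx, 200 → ecx=200
mov edi, [ecx] → edi=M[200]=29
add eax, edi → eax=7+29=36
add edi, eax → edi=29+36=65
add ecx, 4 → ecx=200+4=204
add ebx, 3 → ebx=5+3=8
cmp ebx, 17  (cmp 8,17)
jne loop: taken
mov edi, [ecx] → edi=M[204]=-6
add eax, edi → eax=36+(-6)=30
add edi, eax → edi=(-6)+30=24
add ecx, 4 → ecx=204+4=208
add ebx, 3 → ebx=8+3=11
cmp ebx, 17  (cmp 11,17)
jne loop: taken
mov edi, [ecx] → edi=M[208]=16
add eax, edi → eax=30+16=46
add edi, eax → edi=16+46=62
add ecx, 4 → ecx=208+4=212
add ebx, 3 → ebx=11+3=14
cmp ebx, 17  (cmp 14,17)
jne loop: taken
mov edi, [ecx] → edi=M[212]=-8
add eax, edi → eax=46+(-8)=38
add edi, eax → edi=(-8)+38=30
add ecx, 4 → ecx=212+4=216
add ebx, 3 → ebx=14+3=17
cmp ebx, 17  (cmp 17,17)
jne loop: not taken
add edi, 18 → edi=30+18=48
mov [200], edi → M[200]=48
halt.

38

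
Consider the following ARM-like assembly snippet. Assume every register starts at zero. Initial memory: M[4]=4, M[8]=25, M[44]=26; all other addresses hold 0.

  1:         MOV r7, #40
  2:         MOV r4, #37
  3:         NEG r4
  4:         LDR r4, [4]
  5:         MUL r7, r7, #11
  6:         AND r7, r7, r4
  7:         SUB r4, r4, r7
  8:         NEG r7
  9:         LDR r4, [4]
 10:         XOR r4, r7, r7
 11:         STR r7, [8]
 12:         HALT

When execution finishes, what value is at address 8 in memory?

MOV r7, #40 → r7=40
MOV r4, #37 → r4=37
NEG r4 → r4=-(37)=-37
LDR r4, [4] → r4=M[4]=4
MUL r7, r7, #11 → r7=40*11=440
AND r7, r7, r4 → r7=440&4=0
SUB r4, r4, r7 → r4=4-0=4
NEG r7 → r7=-(0)=0
LDR r4, [4] → r4=M[4]=4
XOR r4, r7, r7 → r4=0^0=0
STR r7, [8] → M[8]=0
halt.

0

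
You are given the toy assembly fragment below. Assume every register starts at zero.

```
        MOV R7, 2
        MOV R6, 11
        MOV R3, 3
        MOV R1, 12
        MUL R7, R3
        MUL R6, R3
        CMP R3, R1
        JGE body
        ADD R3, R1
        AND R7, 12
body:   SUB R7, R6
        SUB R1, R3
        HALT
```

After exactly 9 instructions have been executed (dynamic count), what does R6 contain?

after MOV R7, 2: R7=2
after MOV R6, 11: R6=11
after MOV R3, 3: R3=3
after MOV R1, 12: R1=12
after MUL R7, R3: R7=2*3=6
after MUL R6, R3: R6=11*3=33
CMP R3, R1  (cmp 3,12)
JGE body: not taken
after ADD R3, R1: R3=3+12=15
After step 9: R6 = 33.

33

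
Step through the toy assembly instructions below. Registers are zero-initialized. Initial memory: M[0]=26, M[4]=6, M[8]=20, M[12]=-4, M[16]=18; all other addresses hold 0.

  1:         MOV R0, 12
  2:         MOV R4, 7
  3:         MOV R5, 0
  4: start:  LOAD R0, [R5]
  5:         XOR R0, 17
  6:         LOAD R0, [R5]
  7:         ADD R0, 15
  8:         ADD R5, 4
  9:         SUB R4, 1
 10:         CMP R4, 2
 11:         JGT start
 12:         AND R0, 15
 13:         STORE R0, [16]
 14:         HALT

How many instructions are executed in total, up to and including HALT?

46

MOV R0, 12 → R0=12
MOV R4, 7 → R4=7
MOV R5, 0 → R5=0
LOAD R0, [R5] → R0=M[0]=26
XOR R0, 17 → R0=26^17=11
LOAD R0, [R5] → R0=M[0]=26
ADD R0, 15 → R0=26+15=41
ADD R5, 4 → R5=0+4=4
SUB R4, 1 → R4=7-1=6
CMP R4, 2  (cmp 6,2)
JGT start: taken
LOAD R0, [R5] → R0=M[4]=6
XOR R0, 17 → R0=6^17=23
LOAD R0, [R5] → R0=M[4]=6
ADD R0, 15 → R0=6+15=21
ADD R5, 4 → R5=4+4=8
SUB R4, 1 → R4=6-1=5
CMP R4, 2  (cmp 5,2)
JGT start: taken
LOAD R0, [R5] → R0=M[8]=20
XOR R0, 17 → R0=20^17=5
LOAD R0, [R5] → R0=M[8]=20
ADD R0, 15 → R0=20+15=35
ADD R5, 4 → R5=8+4=12
SUB R4, 1 → R4=5-1=4
CMP R4, 2  (cmp 4,2)
JGT start: taken
LOAD R0, [R5] → R0=M[12]=-4
XOR R0, 17 → R0=(-4)^17=-19
LOAD R0, [R5] → R0=M[12]=-4
ADD R0, 15 → R0=(-4)+15=11
ADD R5, 4 → R5=12+4=16
SUB R4, 1 → R4=4-1=3
CMP R4, 2  (cmp 3,2)
JGT start: taken
LOAD R0, [R5] → R0=M[16]=18
XOR R0, 17 → R0=18^17=3
LOAD R0, [R5] → R0=M[16]=18
ADD R0, 15 → R0=18+15=33
ADD R5, 4 → R5=16+4=20
SUB R4, 1 → R4=3-1=2
CMP R4, 2  (cmp 2,2)
JGT start: not taken
AND R0, 15 → R0=33&15=1
STORE R0, [16] → M[16]=1
halt.
Total executed instructions: 46.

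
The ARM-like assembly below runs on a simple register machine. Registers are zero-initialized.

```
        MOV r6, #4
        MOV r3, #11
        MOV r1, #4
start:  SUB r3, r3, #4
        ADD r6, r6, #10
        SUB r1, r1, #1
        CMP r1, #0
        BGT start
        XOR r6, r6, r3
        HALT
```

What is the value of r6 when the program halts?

r6=4
r3=11
r1=4
r3=11-4=7
r6=4+10=14
r1=4-1=3
CMP r1, #0  (cmp 3,0)
BGT start: taken
r3=7-4=3
r6=14+10=24
r1=3-1=2
CMP r1, #0  (cmp 2,0)
BGT start: taken
r3=3-4=-1
r6=24+10=34
r1=2-1=1
CMP r1, #0  (cmp 1,0)
BGT start: taken
r3=(-1)-4=-5
r6=34+10=44
r1=1-1=0
CMP r1, #0  (cmp 0,0)
BGT start: not taken
r6=44^(-5)=-41
halt.

-41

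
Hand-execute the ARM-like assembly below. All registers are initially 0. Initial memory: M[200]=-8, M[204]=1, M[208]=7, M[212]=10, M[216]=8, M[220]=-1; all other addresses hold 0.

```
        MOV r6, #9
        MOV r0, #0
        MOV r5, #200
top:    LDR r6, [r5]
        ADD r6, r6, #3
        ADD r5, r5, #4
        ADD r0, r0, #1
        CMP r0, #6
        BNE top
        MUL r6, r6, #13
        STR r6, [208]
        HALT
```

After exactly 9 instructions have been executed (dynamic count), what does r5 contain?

MOV r6, #9 → r6=9
MOV r0, #0 → r0=0
MOV r5, #200 → r5=200
LDR r6, [r5] → r6=M[200]=-8
ADD r6, r6, #3 → r6=(-8)+3=-5
ADD r5, r5, #4 → r5=200+4=204
ADD r0, r0, #1 → r0=0+1=1
CMP r0, #6  (cmp 1,6)
BNE top: taken
After step 9: r5 = 204.

204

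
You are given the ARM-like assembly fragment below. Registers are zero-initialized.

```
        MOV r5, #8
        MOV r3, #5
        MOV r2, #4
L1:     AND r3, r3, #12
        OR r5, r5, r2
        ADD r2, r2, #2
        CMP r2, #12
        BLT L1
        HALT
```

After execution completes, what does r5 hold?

after MOV r5, #8: r5=8
after MOV r3, #5: r3=5
after MOV r2, #4: r2=4
after AND r3, r3, #12: r3=5&12=4
after OR r5, r5, r2: r5=8|4=12
after ADD r2, r2, #2: r2=4+2=6
CMP r2, #12  (cmp 6,12)
BLT L1: taken
after AND r3, r3, #12: r3=4&12=4
after OR r5, r5, r2: r5=12|6=14
after ADD r2, r2, #2: r2=6+2=8
CMP r2, #12  (cmp 8,12)
BLT L1: taken
after AND r3, r3, #12: r3=4&12=4
after OR r5, r5, r2: r5=14|8=14
after ADD r2, r2, #2: r2=8+2=10
CMP r2, #12  (cmp 10,12)
BLT L1: taken
after AND r3, r3, #12: r3=4&12=4
after OR r5, r5, r2: r5=14|10=14
after ADD r2, r2, #2: r2=10+2=12
CMP r2, #12  (cmp 12,12)
BLT L1: not taken
halt.

14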